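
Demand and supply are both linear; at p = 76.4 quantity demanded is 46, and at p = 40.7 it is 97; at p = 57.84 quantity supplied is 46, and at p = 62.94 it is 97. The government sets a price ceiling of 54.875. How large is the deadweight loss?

1117.249

Demand slope = (40.7 − 76.4)/(97 − 46) = −0.7, so p = 108.6 − 0.7q.
Supply slope = (62.94 − 57.84)/(97 − 46) = 0.1, so p = 53.24 + 0.1q.
Competitive equilibrium: 108.6 − 0.7q = 53.24 + 0.1q → q* = 69.2, p* = 60.16.
At the ceiling p = 54.875, quantity supplied = (54.875 − 53.24)/0.1 = 16.35.
Willingness to pay at q' = 16.35: 108.6 − 0.7·16.35 = 97.155.
Δq = 69.2 − 16.35 = 52.85; wedge = 97.155 − 54.875 = 42.28.
The triangle = ½ × 52.85 × 42.28 = 1117.249.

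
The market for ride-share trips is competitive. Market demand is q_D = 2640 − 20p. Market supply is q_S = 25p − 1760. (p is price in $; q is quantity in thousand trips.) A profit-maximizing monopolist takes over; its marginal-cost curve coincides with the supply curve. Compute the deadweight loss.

$2688.89 thousand

In inverse form: demand p = 132 − 0.05q, supply p = 70.4 + 0.04q.
Competitive equilibrium: 132 − 0.05q = 70.4 + 0.04q → q* = 684.4444, p* = 97.7778.
Marginal revenue: MR = 132 − 0.1q. Set MR = MC: 132 − 0.1q = 70.4 + 0.04q → q_m = 440.
Price p_m = 132 − 0.05·440 = 110; MC(q_m) = 70.4 + 0.04·440 = 88.
Competitive q* = 684.4444, so Δq = 244.4444; wedge = 110 − 88 = 22.
DWL = ½ × 244.4444 × 22 = $2688.89 thousand.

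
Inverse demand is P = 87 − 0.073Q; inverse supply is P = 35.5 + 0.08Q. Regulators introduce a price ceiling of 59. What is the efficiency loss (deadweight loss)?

Competitive equilibrium: 87 − 0.073Q = 35.5 + 0.08Q → Q* = 336.6013, P* = 62.4281.
At the ceiling P = 59, quantity supplied = (59 − 35.5)/0.08 = 293.75.
Willingness to pay at Q' = 293.75: 87 − 0.073·293.75 = 65.5563.
ΔQ = 336.6013 − 293.75 = 42.8513; wedge = 65.5563 − 59 = 6.5563.
Deadweight loss = ½ × 42.8513 × 6.5563 = 140.47.

140.47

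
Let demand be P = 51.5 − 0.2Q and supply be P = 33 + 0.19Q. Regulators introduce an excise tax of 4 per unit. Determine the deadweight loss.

Competitive equilibrium: 51.5 − 0.2Q = 33 + 0.19Q → Q* = 47.4359, P* = 42.0128.
With the tax, the buyer price exceeds the seller price by 4: (51.5 − 0.2Q) − (33 + 0.19Q) = 4 → Q' = 37.1795.
ΔQ = 47.4359 − 37.1795 = 10.2564; the wedge equals the tax, 4.
Welfare loss = ½ × 10.2564 × 4 = 20.51.

20.51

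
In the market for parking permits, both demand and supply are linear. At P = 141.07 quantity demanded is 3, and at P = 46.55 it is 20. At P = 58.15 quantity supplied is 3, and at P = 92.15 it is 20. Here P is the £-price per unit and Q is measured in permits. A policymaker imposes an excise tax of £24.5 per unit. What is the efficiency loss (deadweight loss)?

Demand slope = (46.55 − 141.07)/(20 − 3) = −5.56, so P = 157.75 − 5.56Q.
Supply slope = (92.15 − 58.15)/(20 − 3) = 2, so P = 52.15 + 2Q.
Competitive equilibrium: 157.75 − 5.56Q = 52.15 + 2Q → Q* = 13.9683, P* = 80.0865.
With the tax, the buyer price exceeds the seller price by 24.5: (157.75 − 5.56Q) − (52.15 + 2Q) = 24.5 → Q' = 10.7275.
ΔQ = 13.9683 − 10.7275 = 3.2408; the wedge equals the tax, 24.5.
Deadweight loss = ½ × 3.2408 × 24.5 = £39.70.

£39.70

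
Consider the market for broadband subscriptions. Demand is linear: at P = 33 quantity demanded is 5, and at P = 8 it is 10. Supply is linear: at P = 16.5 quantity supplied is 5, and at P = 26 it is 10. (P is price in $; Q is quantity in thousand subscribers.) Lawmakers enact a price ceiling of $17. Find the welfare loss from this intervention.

Demand slope = (8 − 33)/(10 − 5) = −5, so P = 58 − 5Q.
Supply slope = (26 − 16.5)/(10 − 5) = 1.9, so P = 7 + 1.9Q.
Competitive equilibrium: 58 − 5Q = 7 + 1.9Q → Q* = 7.3913, P* = 21.04348.
At the ceiling P = 17, quantity supplied = (17 − 7)/1.9 = 5.26316.
Willingness to pay at Q' = 5.26316: 58 − 5·5.26316 = 31.6842.
ΔQ = 7.3913 − 5.26316 = 2.12814; wedge = 31.6842 − 17 = 14.6842.
Welfare loss = ½ × 2.12814 × 14.6842 = $15.63 thousand.

$15.63 thousand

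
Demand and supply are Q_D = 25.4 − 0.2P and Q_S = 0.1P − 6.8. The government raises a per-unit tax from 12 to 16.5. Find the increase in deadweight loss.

In inverse form: demand P = 127 − 5Q, supply P = 68 + 10Q.
Competitive equilibrium: 127 − 5Q = 68 + 10Q → Q* = 3.9333, P* = 107.3333.
For a per-unit tax t: ΔQ = t/15, so DWL = ½·t·(t/15) = t²/30.
At t = 12: DWL = 4.8. At t = 16.5: DWL = 9.075.
Increase = 9.075 − 4.8 = 4.275.

4.275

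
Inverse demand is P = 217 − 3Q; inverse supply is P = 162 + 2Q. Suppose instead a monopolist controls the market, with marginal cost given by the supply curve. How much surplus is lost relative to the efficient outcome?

Competitive equilibrium: 217 − 3Q = 162 + 2Q → Q* = 11, P* = 184.
Marginal revenue: MR = 217 − 6Q. Set MR = MC: 217 − 6Q = 162 + 2Q → Q_m = 6.875.
Price P_m = 217 − 3·6.875 = 196.375; MC(Q_m) = 162 + 2·6.875 = 175.75.
Competitive Q* = 11, so ΔQ = 4.125; wedge = 196.375 − 175.75 = 20.625.
The triangle = ½ × 4.125 × 20.625 = 42.54.

42.54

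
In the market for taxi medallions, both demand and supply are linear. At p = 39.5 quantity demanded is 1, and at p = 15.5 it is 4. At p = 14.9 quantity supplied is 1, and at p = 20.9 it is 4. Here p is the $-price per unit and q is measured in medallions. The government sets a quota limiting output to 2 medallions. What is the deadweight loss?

Demand slope = (15.5 − 39.5)/(4 − 1) = −8, so p = 47.5 − 8q.
Supply slope = (20.9 − 14.9)/(4 − 1) = 2, so p = 12.9 + 2q.
Competitive equilibrium: 47.5 − 8q = 12.9 + 2q → q* = 3.46, p* = 19.82.
At q = 2: demand price = 47.5 − 8·2 = 31.5; supply price = 12.9 + 2·2 = 16.9.
Δq = 3.46 − 2 = 1.46; wedge = 31.5 − 16.9 = 14.6.
Deadweight loss = ½ × 1.46 × 14.6 = $10.658.

$10.658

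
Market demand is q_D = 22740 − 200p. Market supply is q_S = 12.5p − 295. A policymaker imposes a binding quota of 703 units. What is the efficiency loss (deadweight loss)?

5416.58

In inverse form: demand p = 113.7 − 0.005q, supply p = 23.6 + 0.08q.
Competitive equilibrium: 113.7 − 0.005q = 23.6 + 0.08q → q* = 1060, p* = 108.4.
At q = 703: demand price = 113.7 − 0.005·703 = 110.185; supply price = 23.6 + 0.08·703 = 79.84.
Δq = 1060 − 703 = 357; wedge = 110.185 − 79.84 = 30.345.
DWL = ½ × 357 × 30.345 = 5416.58.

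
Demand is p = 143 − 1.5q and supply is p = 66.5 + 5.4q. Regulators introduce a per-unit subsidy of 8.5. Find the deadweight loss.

Competitive equilibrium: 143 − 1.5q = 66.5 + 5.4q → q* = 11.087, p* = 126.3696.
The subsidy lowers effective supply by 8.5: p = 58 + 5.4q.
New quantity: 143 − 1.5q = 58 + 5.4q → q' = 12.3188.
Overproduction Δq = 12.3188 − 11.087 = 1.2318; wedge = subsidy = 8.5.
DWL = ½ × 1.2318 × 8.5 = 5.24.

5.24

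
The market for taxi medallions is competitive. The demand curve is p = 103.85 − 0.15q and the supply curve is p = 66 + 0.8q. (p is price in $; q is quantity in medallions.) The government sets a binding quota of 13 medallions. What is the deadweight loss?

$342.24

Competitive equilibrium: 103.85 − 0.15q = 66 + 0.8q → q* = 39.8421, p* = 97.8737.
At q = 13: demand price = 103.85 − 0.15·13 = 101.9; supply price = 66 + 0.8·13 = 76.4.
Δq = 39.8421 − 13 = 26.8421; wedge = 101.9 − 76.4 = 25.5.
Deadweight loss = ½ × 26.8421 × 25.5 = $342.24.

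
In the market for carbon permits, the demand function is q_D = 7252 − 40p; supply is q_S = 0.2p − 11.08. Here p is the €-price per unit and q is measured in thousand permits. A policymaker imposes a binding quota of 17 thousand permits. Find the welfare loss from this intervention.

In inverse form: demand p = 181.3 − 0.025q, supply p = 55.4 + 5q.
Competitive equilibrium: 181.3 − 0.025q = 55.4 + 5q → q* = 25.0547, p* = 180.6736.
At q = 17: demand price = 181.3 − 0.025·17 = 180.875; supply price = 55.4 + 5·17 = 140.4.
Δq = 25.0547 − 17 = 8.0547; wedge = 180.875 − 140.4 = 40.475.
DWL = ½ × 8.0547 × 40.475 = €163.01 thousand.

€163.01 thousand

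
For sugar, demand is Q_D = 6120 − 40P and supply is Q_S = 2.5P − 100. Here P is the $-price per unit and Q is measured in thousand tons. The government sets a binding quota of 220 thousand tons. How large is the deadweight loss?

$447.35 thousand

In inverse form: demand P = 153 − 0.025Q, supply P = 40 + 0.4Q.
Competitive equilibrium: 153 − 0.025Q = 40 + 0.4Q → Q* = 265.8824, P* = 146.3529.
At Q = 220: demand price = 153 − 0.025·220 = 147.5; supply price = 40 + 0.4·220 = 128.
ΔQ = 265.8824 − 220 = 45.8824; wedge = 147.5 − 128 = 19.5.
Deadweight loss = ½ × 45.8824 × 19.5 = $447.35 thousand.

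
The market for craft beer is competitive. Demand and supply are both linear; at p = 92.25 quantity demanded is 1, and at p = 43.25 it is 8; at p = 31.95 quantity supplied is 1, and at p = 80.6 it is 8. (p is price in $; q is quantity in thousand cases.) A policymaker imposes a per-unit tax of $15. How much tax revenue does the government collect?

Demand slope = (43.25 − 92.25)/(8 − 1) = −7, so p = 99.25 − 7q.
Supply slope = (80.6 − 31.95)/(8 − 1) = 6.95, so p = 25 + 6.95q.
Competitive equilibrium: 99.25 − 7q = 25 + 6.95q → q* = 5.3226, p* = 61.9919.
With the tax, the buyer price exceeds the seller price by 15: (99.25 − 7q) − (25 + 6.95q) = 15 → q' = 4.2473.
Tax revenue = 15 × 4.2473 = $63.71 thousand.

$63.71 thousand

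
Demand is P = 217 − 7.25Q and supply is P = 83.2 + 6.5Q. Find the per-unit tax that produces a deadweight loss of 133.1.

60.5

Competitive equilibrium: 217 − 7.25Q = 83.2 + 6.5Q → Q* = 9.7309, P* = 146.4509.
A tax t gives ΔQ = t/13.75 and wedge t, so DWL = t²/27.5.
t²/27.5 = 133.1 → t² = 3660.25 → t = 60.5.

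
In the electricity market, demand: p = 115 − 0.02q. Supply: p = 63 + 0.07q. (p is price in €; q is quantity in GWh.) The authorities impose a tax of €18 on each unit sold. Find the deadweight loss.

€1800

Competitive equilibrium: 115 − 0.02q = 63 + 0.07q → q* = 577.7778, p* = 103.4444.
With the tax, the buyer price exceeds the seller price by 18: (115 − 0.02q) − (63 + 0.07q) = 18 → q' = 377.7778.
Δq = 577.7778 − 377.7778 = 200; the wedge equals the tax, 18.
DWL = ½ × 200 × 18 = €1800.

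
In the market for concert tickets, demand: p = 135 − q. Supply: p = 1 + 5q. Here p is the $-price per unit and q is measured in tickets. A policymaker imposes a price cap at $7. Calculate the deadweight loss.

$1339.85

Competitive equilibrium: 135 − q = 1 + 5q → q* = 22.3333, p* = 112.6667.
At the ceiling p = 7, quantity supplied = (7 − 1)/5 = 1.2.
Willingness to pay at q' = 1.2: 135 − 1·1.2 = 133.8.
Δq = 22.3333 − 1.2 = 21.1333; wedge = 133.8 − 7 = 126.8.
Welfare loss = ½ × 21.1333 × 126.8 = $1339.85.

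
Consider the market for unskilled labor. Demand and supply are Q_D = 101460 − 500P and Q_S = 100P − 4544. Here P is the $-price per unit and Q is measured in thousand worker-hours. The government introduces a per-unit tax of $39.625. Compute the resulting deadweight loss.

In inverse form: demand P = 202.92 − 0.002Q, supply P = 45.44 + 0.01Q.
Competitive equilibrium: 202.92 − 0.002Q = 45.44 + 0.01Q → Q* = 13123.3333, P* = 176.6733.
With the tax, the buyer price exceeds the seller price by 39.625: (202.92 − 0.002Q) − (45.44 + 0.01Q) = 39.625 → Q' = 9821.25.
ΔQ = 13123.3333 − 9821.25 = 3302.0833; the wedge equals the tax, 39.625.
DWL = ½ × 3302.0833 × 39.625 = $65422.53 thousand.

$65422.53 thousand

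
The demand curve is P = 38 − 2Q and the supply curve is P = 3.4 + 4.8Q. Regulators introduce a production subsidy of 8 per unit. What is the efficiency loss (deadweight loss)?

Competitive equilibrium: 38 − 2Q = 3.4 + 4.8Q → Q* = 5.0882, P* = 27.8235.
The subsidy lowers effective supply by 8: P = 4.8Q − 4.6.
New quantity: 38 − 2Q = 4.8Q − 4.6 → Q' = 6.2647.
Overproduction ΔQ = 6.2647 − 5.0882 = 1.1765; wedge = subsidy = 8.
Deadweight loss = ½ × 1.1765 × 8 = 4.71.

4.71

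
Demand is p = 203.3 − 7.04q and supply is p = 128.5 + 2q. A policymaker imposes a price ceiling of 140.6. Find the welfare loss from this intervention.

Competitive equilibrium: 203.3 − 7.04q = 128.5 + 2q → q* = 8.2743, p* = 145.0487.
At the ceiling p = 140.6, quantity supplied = (140.6 − 128.5)/2 = 6.05.
Willingness to pay at q' = 6.05: 203.3 − 7.04·6.05 = 160.708.
Δq = 8.2743 − 6.05 = 2.2243; wedge = 160.708 − 140.6 = 20.108.
Deadweight loss = ½ × 2.2243 × 20.108 = 22.36.

22.36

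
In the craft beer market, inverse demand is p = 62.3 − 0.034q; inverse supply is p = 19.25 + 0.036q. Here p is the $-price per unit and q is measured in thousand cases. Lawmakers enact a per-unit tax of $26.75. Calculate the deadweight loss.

$5111.16 thousand

Competitive equilibrium: 62.3 − 0.034q = 19.25 + 0.036q → q* = 615, p* = 41.39.
With the tax, the buyer price exceeds the seller price by 26.75: (62.3 − 0.034q) − (19.25 + 0.036q) = 26.75 → q' = 232.8571.
Δq = 615 − 232.8571 = 382.1429; the wedge equals the tax, 26.75.
DWL = ½ × 382.1429 × 26.75 = $5111.16 thousand.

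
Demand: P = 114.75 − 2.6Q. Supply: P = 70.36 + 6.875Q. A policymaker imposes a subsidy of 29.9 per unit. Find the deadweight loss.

Competitive equilibrium: 114.75 − 2.6Q = 70.36 + 6.875Q → Q* = 4.685, P* = 102.5691.
The subsidy lowers effective supply by 29.9: P = 40.46 + 6.875Q.
New quantity: 114.75 − 2.6Q = 40.46 + 6.875Q → Q' = 7.8406.
Overproduction ΔQ = 7.8406 − 4.685 = 3.1556; wedge = subsidy = 29.9.
The triangle = ½ × 3.1556 × 29.9 = 47.18.

47.18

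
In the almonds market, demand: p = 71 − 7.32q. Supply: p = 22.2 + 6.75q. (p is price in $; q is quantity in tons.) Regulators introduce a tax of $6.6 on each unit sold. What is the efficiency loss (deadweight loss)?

Competitive equilibrium: 71 − 7.32q = 22.2 + 6.75q → q* = 3.4684, p* = 45.6115.
With the tax, the buyer price exceeds the seller price by 6.6: (71 − 7.32q) − (22.2 + 6.75q) = 6.6 → q' = 2.9993.
Δq = 3.4684 − 2.9993 = 0.4691; the wedge equals the tax, 6.6.
Deadweight loss = ½ × 0.4691 × 6.6 = $1.55.

$1.55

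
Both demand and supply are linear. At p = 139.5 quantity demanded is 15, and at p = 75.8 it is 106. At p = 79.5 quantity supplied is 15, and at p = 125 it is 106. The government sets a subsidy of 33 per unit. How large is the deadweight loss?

453.75

Demand slope = (75.8 − 139.5)/(106 − 15) = −0.7, so p = 150 − 0.7q.
Supply slope = (125 − 79.5)/(106 − 15) = 0.5, so p = 72 + 0.5q.
Competitive equilibrium: 150 − 0.7q = 72 + 0.5q → q* = 65, p* = 104.5.
The subsidy lowers effective supply by 33: p = 39 + 0.5q.
New quantity: 150 − 0.7q = 39 + 0.5q → q' = 92.5.
Overproduction Δq = 92.5 − 65 = 27.5; wedge = subsidy = 33.
DWL = ½ × 27.5 × 33 = 453.75.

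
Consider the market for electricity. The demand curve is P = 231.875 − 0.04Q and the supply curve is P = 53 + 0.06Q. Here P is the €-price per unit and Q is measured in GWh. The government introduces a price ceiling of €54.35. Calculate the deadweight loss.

Competitive equilibrium: 231.875 − 0.04Q = 53 + 0.06Q → Q* = 1788.75, P* = 160.325.
At the ceiling P = 54.35, quantity supplied = (54.35 − 53)/0.06 = 22.5.
Willingness to pay at Q' = 22.5: 231.875 − 0.04·22.5 = 230.975.
ΔQ = 1788.75 − 22.5 = 1766.25; wedge = 230.975 − 54.35 = 176.625.
DWL = ½ × 1766.25 × 176.625 = €155981.95.

€155981.95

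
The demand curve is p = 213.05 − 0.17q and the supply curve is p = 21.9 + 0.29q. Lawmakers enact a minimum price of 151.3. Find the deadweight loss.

Competitive equilibrium: 213.05 − 0.17q = 21.9 + 0.29q → q* = 415.5435, p* = 142.4076.
At the floor p = 151.3, quantity demanded = (213.05 − 151.3)/0.17 = 363.2353.
Sellers' marginal cost at q' = 363.2353: 21.9 + 0.29·363.2353 = 127.2382.
Δq = 415.5435 − 363.2353 = 52.3082; wedge = 151.3 − 127.2382 = 24.0618.
Welfare loss = ½ × 52.3082 × 24.0618 = 629.31.

629.31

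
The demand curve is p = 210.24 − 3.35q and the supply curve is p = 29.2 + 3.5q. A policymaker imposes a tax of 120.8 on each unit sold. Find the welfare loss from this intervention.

Competitive equilibrium: 210.24 − 3.35q = 29.2 + 3.5q → q* = 26.4292, p* = 121.70219.
With the tax, the buyer price exceeds the seller price by 120.8: (210.24 − 3.35q) − (29.2 + 3.5q) = 120.8 → q' = 8.79416.
Δq = 26.4292 − 8.79416 = 17.63504; the wedge equals the tax, 120.8.
Deadweight loss = ½ × 17.63504 × 120.8 = 1065.16.

1065.16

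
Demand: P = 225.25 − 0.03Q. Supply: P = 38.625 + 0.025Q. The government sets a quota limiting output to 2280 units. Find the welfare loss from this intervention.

34077.28

Competitive equilibrium: 225.25 − 0.03Q = 38.625 + 0.025Q → Q* = 3393.1818, P* = 123.4545.
At Q = 2280: demand price = 225.25 − 0.03·2280 = 156.85; supply price = 38.625 + 0.025·2280 = 95.625.
ΔQ = 3393.1818 − 2280 = 1113.1818; wedge = 156.85 − 95.625 = 61.225.
The triangle = ½ × 1113.1818 × 61.225 = 34077.28.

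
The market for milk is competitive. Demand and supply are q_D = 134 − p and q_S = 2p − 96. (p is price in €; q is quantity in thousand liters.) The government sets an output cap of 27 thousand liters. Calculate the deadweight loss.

In inverse form: demand p = 134 − q, supply p = 48 + 0.5q.
Competitive equilibrium: 134 − q = 48 + 0.5q → q* = 57.3333, p* = 76.6667.
At q = 27: demand price = 134 − 1·27 = 107; supply price = 48 + 0.5·27 = 61.5.
Δq = 57.3333 − 27 = 30.3333; wedge = 107 − 61.5 = 45.5.
Welfare loss = ½ × 30.3333 × 45.5 = €690.08 thousand.

€690.08 thousand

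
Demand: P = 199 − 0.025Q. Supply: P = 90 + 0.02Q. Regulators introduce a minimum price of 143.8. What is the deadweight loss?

1032.55

Competitive equilibrium: 199 − 0.025Q = 90 + 0.02Q → Q* = 2422.2222, P* = 138.4444.
At the floor P = 143.8, quantity demanded = (199 − 143.8)/0.025 = 2208.
Sellers' marginal cost at Q' = 2208: 90 + 0.02·2208 = 134.16.
ΔQ = 2422.2222 − 2208 = 214.2222; wedge = 143.8 − 134.16 = 9.64.
The triangle = ½ × 214.2222 × 9.64 = 1032.55.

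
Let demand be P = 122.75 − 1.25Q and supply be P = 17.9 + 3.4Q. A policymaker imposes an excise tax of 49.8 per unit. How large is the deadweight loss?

266.67

Competitive equilibrium: 122.75 − 1.25Q = 17.9 + 3.4Q → Q* = 22.5484, P* = 94.5645.
With the tax, the buyer price exceeds the seller price by 49.8: (122.75 − 1.25Q) − (17.9 + 3.4Q) = 49.8 → Q' = 11.8387.
ΔQ = 22.5484 − 11.8387 = 10.7097; the wedge equals the tax, 49.8.
The triangle = ½ × 10.7097 × 49.8 = 266.67.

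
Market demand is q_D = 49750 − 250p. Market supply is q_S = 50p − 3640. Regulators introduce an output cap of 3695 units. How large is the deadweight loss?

29328.13

In inverse form: demand p = 199 − 0.004q, supply p = 72.8 + 0.02q.
Competitive equilibrium: 199 − 0.004q = 72.8 + 0.02q → q* = 5258.3333, p* = 177.9667.
At q = 3695: demand price = 199 − 0.004·3695 = 184.22; supply price = 72.8 + 0.02·3695 = 146.7.
Δq = 5258.3333 − 3695 = 1563.3333; wedge = 184.22 − 146.7 = 37.52.
Welfare loss = ½ × 1563.3333 × 37.52 = 29328.13.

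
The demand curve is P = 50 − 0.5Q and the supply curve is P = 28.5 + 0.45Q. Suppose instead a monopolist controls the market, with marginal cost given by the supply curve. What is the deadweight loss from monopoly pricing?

28.93

Competitive equilibrium: 50 − 0.5Q = 28.5 + 0.45Q → Q* = 22.6316, P* = 38.6842.
Marginal revenue: MR = 50 − Q. Set MR = MC: 50 − Q = 28.5 + 0.45Q → Q_m = 14.8276.
Price P_m = 50 − 0.5·14.8276 = 42.5862; MC(Q_m) = 28.5 + 0.45·14.8276 = 35.1724.
Competitive Q* = 22.6316, so ΔQ = 7.804; wedge = 42.5862 − 35.1724 = 7.4138.
DWL = ½ × 7.804 × 7.4138 = 28.93.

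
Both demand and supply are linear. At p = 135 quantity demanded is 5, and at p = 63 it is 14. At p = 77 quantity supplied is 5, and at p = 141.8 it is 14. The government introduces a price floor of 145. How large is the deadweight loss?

195.03

Demand slope = (63 − 135)/(14 − 5) = −8, so p = 175 − 8q.
Supply slope = (141.8 − 77)/(14 − 5) = 7.2, so p = 41 + 7.2q.
Competitive equilibrium: 175 − 8q = 41 + 7.2q → q* = 8.8158, p* = 104.4737.
At the floor p = 145, quantity demanded = (175 − 145)/8 = 3.75.
Sellers' marginal cost at q' = 3.75: 41 + 7.2·3.75 = 68.
Δq = 8.8158 − 3.75 = 5.0658; wedge = 145 − 68 = 77.
DWL = ½ × 5.0658 × 77 = 195.03.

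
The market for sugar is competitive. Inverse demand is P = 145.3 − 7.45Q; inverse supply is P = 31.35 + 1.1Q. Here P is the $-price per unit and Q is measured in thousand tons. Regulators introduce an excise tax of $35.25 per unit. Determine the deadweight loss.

$72.66 thousand

Competitive equilibrium: 145.3 − 7.45Q = 31.35 + 1.1Q → Q* = 13.3275, P* = 46.0102.
With the tax, the buyer price exceeds the seller price by 35.25: (145.3 − 7.45Q) − (31.35 + 1.1Q) = 35.25 → Q' = 9.2047.
ΔQ = 13.3275 − 9.2047 = 4.1228; the wedge equals the tax, 35.25.
Deadweight loss = ½ × 4.1228 × 35.25 = $72.66 thousand.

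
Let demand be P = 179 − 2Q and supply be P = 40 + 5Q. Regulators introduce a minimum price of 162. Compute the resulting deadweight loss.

Competitive equilibrium: 179 − 2Q = 40 + 5Q → Q* = 19.85714, P* = 139.28571.
At the floor P = 162, quantity demanded = (179 − 162)/2 = 8.5.
Sellers' marginal cost at Q' = 8.5: 40 + 5·8.5 = 82.5.
ΔQ = 19.85714 − 8.5 = 11.35714; wedge = 162 − 82.5 = 79.5.
The triangle = ½ × 11.35714 × 79.5 = 451.45.

451.45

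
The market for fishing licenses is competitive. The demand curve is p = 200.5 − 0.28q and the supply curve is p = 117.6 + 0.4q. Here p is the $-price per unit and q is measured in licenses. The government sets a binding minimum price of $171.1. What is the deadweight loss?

Competitive equilibrium: 200.5 − 0.28q = 117.6 + 0.4q → q* = 121.9118, p* = 166.3647.
At the floor p = 171.1, quantity demanded = (200.5 − 171.1)/0.28 = 105.
Sellers' marginal cost at q' = 105: 117.6 + 0.4·105 = 159.6.
Δq = 121.9118 − 105 = 16.9118; wedge = 171.1 − 159.6 = 11.5.
Welfare loss = ½ × 16.9118 × 11.5 = $97.24.

$97.24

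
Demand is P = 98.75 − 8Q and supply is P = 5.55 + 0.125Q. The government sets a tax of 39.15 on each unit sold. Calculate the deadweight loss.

Competitive equilibrium: 98.75 − 8Q = 5.55 + 0.125Q → Q* = 11.4708, P* = 6.9838.
With the tax, the buyer price exceeds the seller price by 39.15: (98.75 − 8Q) − (5.55 + 0.125Q) = 39.15 → Q' = 6.6523.
ΔQ = 11.4708 − 6.6523 = 4.8185; the wedge equals the tax, 39.15.
Deadweight loss = ½ × 4.8185 × 39.15 = 94.32.

94.32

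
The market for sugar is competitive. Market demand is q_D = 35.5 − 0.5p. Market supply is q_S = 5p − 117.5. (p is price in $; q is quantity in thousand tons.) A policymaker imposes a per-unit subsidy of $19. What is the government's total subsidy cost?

$574.32 thousand

In inverse form: demand p = 71 − 2q, supply p = 23.5 + 0.2q.
Competitive equilibrium: 71 − 2q = 23.5 + 0.2q → q* = 21.5909, p* = 27.8182.
The subsidy lowers effective supply by 19: p = 4.5 + 0.2q.
New quantity: 71 − 2q = 4.5 + 0.2q → q' = 30.2273.
Total subsidy cost = 19 × 30.2273 = $574.32 thousand.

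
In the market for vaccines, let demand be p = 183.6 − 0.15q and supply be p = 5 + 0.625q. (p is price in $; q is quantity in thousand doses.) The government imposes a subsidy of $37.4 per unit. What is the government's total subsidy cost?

Competitive equilibrium: 183.6 − 0.15q = 5 + 0.625q → q* = 230.4516, p* = 149.0323.
The subsidy lowers effective supply by 37.4: p = 0.625q − 32.4.
New quantity: 183.6 − 0.15q = 0.625q − 32.4 → q' = 278.7097.
Total subsidy cost = 37.4 × 278.7097 = $10423.74 thousand.

$10423.74 thousand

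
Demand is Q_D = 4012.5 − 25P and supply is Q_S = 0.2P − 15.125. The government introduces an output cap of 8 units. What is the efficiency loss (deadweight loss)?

196.94

In inverse form: demand P = 160.5 − 0.04Q, supply P = 75.625 + 5Q.
Competitive equilibrium: 160.5 − 0.04Q = 75.625 + 5Q → Q* = 16.8403, P* = 159.8264.
At Q = 8: demand price = 160.5 − 0.04·8 = 160.18; supply price = 75.625 + 5·8 = 115.625.
ΔQ = 16.8403 − 8 = 8.8403; wedge = 160.18 − 115.625 = 44.555.
Deadweight loss = ½ × 8.8403 × 44.555 = 196.94.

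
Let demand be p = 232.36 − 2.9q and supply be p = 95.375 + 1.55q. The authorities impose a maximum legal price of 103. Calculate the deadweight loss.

1488.38

Competitive equilibrium: 232.36 − 2.9q = 95.375 + 1.55q → q* = 30.78315, p* = 143.08888.
At the ceiling p = 103, quantity supplied = (103 − 95.375)/1.55 = 4.91935.
Willingness to pay at q' = 4.91935: 232.36 − 2.9·4.91935 = 218.09389.
Δq = 30.78315 − 4.91935 = 25.8638; wedge = 218.09389 − 103 = 115.09389.
DWL = ½ × 25.8638 × 115.09389 = 1488.38.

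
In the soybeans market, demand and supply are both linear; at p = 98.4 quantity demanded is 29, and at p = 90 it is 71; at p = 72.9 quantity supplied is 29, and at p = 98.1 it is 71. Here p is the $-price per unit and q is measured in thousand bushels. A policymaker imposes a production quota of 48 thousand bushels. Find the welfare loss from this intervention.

Demand slope = (90 − 98.4)/(71 − 29) = −0.2, so p = 104.2 − 0.2q.
Supply slope = (98.1 − 72.9)/(71 − 29) = 0.6, so p = 55.5 + 0.6q.
Competitive equilibrium: 104.2 − 0.2q = 55.5 + 0.6q → q* = 60.875, p* = 92.025.
At q = 48: demand price = 104.2 − 0.2·48 = 94.6; supply price = 55.5 + 0.6·48 = 84.3.
Δq = 60.875 − 48 = 12.875; wedge = 94.6 − 84.3 = 10.3.
The triangle = ½ × 12.875 × 10.3 = $66.31 thousand.

$66.31 thousand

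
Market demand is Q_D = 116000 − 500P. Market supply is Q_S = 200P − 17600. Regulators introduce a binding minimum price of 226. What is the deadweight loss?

In inverse form: demand P = 232 − 0.002Q, supply P = 88 + 0.005Q.
Competitive equilibrium: 232 − 0.002Q = 88 + 0.005Q → Q* = 20571.4286, P* = 190.8571.
At the floor P = 226, quantity demanded = (232 − 226)/0.002 = 3000.
Sellers' marginal cost at Q' = 3000: 88 + 0.005·3000 = 103.
ΔQ = 20571.4286 − 3000 = 17571.4286; wedge = 226 − 103 = 123.
DWL = ½ × 17571.4286 × 123 = 1080642.86.

1080642.86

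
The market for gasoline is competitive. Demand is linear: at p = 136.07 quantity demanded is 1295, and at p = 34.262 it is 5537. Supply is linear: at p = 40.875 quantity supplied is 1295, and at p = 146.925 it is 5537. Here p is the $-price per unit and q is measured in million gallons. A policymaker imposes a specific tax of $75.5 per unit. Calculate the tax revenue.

Demand slope = (34.262 − 136.07)/(5537 − 1295) = −0.024, so p = 167.15 − 0.024q.
Supply slope = (146.925 − 40.875)/(5537 − 1295) = 0.025, so p = 8.5 + 0.025q.
Competitive equilibrium: 167.15 − 0.024q = 8.5 + 0.025q → q* = 3237.7551, p* = 89.4439.
With the tax, the buyer price exceeds the seller price by 75.5: (167.15 − 0.024q) − (8.5 + 0.025q) = 75.5 → q' = 1696.9388.
Tax revenue = 75.5 × 1696.9388 = $128118.88 million.

$128118.88 million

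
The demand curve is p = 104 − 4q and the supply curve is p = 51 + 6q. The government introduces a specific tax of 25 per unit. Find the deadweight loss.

Competitive equilibrium: 104 − 4q = 51 + 6q → q* = 5.3, p* = 82.8.
With the tax, the buyer price exceeds the seller price by 25: (104 − 4q) − (51 + 6q) = 25 → q' = 2.8.
Δq = 5.3 − 2.8 = 2.5; the wedge equals the tax, 25.
The triangle = ½ × 2.5 × 25 = 31.25.

31.25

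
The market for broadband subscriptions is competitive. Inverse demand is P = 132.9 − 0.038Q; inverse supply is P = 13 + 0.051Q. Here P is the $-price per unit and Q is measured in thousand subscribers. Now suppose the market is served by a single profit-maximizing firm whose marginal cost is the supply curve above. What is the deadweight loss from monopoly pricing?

Competitive equilibrium: 132.9 − 0.038Q = 13 + 0.051Q → Q* = 1347.191, P* = 81.7067.
Marginal revenue: MR = 132.9 − 0.076Q. Set MR = MC: 132.9 − 0.076Q = 13 + 0.051Q → Q_m = 944.0945.
Price P_m = 132.9 − 0.038·944.0945 = 97.0244; MC(Q_m) = 13 + 0.051·944.0945 = 61.1488.
Competitive Q* = 1347.191, so ΔQ = 403.0965; wedge = 97.0244 − 61.1488 = 35.8756.
The triangle = ½ × 403.0965 × 35.8756 = $7230.66 thousand.

$7230.66 thousand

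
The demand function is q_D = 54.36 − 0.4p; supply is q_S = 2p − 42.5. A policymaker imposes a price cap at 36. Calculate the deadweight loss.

In inverse form: demand p = 135.9 − 2.5q, supply p = 21.25 + 0.5q.
Competitive equilibrium: 135.9 − 2.5q = 21.25 + 0.5q → q* = 38.2167, p* = 40.3583.
At the ceiling p = 36, quantity supplied = (36 − 21.25)/0.5 = 29.5.
Willingness to pay at q' = 29.5: 135.9 − 2.5·29.5 = 62.15.
Δq = 38.2167 − 29.5 = 8.7167; wedge = 62.15 − 36 = 26.15.
The triangle = ½ × 8.7167 × 26.15 = 113.97.

113.97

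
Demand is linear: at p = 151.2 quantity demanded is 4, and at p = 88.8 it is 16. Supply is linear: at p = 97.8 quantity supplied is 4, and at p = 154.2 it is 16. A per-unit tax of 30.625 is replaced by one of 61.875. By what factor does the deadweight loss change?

Demand slope = (88.8 − 151.2)/(16 − 4) = −5.2, so p = 172 − 5.2q.
Supply slope = (154.2 − 97.8)/(16 − 4) = 4.7, so p = 79 + 4.7q.
Competitive equilibrium: 172 − 5.2q = 79 + 4.7q → q* = 9.3939, p* = 123.1515.
For a per-unit tax t: Δq = t/9.9, so DWL = ½·t·(t/9.9) = t²/19.8.
At t = 30.625: DWL = 47.368. At t = 61.875: DWL = 193.359.
Ratio = (61.875/30.625)² = 4.082.

4.082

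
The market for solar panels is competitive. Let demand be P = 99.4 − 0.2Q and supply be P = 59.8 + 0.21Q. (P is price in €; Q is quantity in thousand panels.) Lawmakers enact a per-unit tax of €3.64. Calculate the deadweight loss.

€16.16 thousand

Competitive equilibrium: 99.4 − 0.2Q = 59.8 + 0.21Q → Q* = 96.5854, P* = 80.0829.
With the tax, the buyer price exceeds the seller price by 3.64: (99.4 − 0.2Q) − (59.8 + 0.21Q) = 3.64 → Q' = 87.7073.
ΔQ = 96.5854 − 87.7073 = 8.8781; the wedge equals the tax, 3.64.
DWL = ½ × 8.8781 × 3.64 = €16.16 thousand.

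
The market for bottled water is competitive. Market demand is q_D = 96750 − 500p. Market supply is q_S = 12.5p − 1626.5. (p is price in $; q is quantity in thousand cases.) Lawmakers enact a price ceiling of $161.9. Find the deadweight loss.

$5786.46 thousand

In inverse form: demand p = 193.5 − 0.002q, supply p = 130.12 + 0.08q.
Competitive equilibrium: 193.5 − 0.002q = 130.12 + 0.08q → q* = 772.9268, p* = 191.9541.
At the ceiling p = 161.9, quantity supplied = (161.9 − 130.12)/0.08 = 397.25.
Willingness to pay at q' = 397.25: 193.5 − 0.002·397.25 = 192.7055.
Δq = 772.9268 − 397.25 = 375.6768; wedge = 192.7055 − 161.9 = 30.8055.
Welfare loss = ½ × 375.6768 × 30.8055 = $5786.46 thousand.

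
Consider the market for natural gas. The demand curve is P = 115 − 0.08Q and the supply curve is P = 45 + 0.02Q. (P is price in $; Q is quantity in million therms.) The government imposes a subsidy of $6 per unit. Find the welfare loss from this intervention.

$180 million

Competitive equilibrium: 115 − 0.08Q = 45 + 0.02Q → Q* = 700, P* = 59.
The subsidy lowers effective supply by 6: P = 39 + 0.02Q.
New quantity: 115 − 0.08Q = 39 + 0.02Q → Q' = 760.
Overproduction ΔQ = 760 − 700 = 60; wedge = subsidy = 6.
DWL = ½ × 60 × 6 = $180 million.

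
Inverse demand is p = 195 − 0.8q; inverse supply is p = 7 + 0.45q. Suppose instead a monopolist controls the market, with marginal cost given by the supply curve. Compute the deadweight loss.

2153.02

Competitive equilibrium: 195 − 0.8q = 7 + 0.45q → q* = 150.4, p* = 74.68.
Marginal revenue: MR = 195 − 1.6q. Set MR = MC: 195 − 1.6q = 7 + 0.45q → q_m = 91.7073.
Price p_m = 195 − 0.8·91.7073 = 121.6342; MC(q_m) = 7 + 0.45·91.7073 = 48.2683.
Competitive q* = 150.4, so Δq = 58.6927; wedge = 121.6342 − 48.2683 = 73.3659.
The triangle = ½ × 58.6927 × 73.3659 = 2153.02.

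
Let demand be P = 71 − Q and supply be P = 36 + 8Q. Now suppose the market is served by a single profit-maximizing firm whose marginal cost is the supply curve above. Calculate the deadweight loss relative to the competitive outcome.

Competitive equilibrium: 71 − Q = 36 + 8Q → Q* = 3.8889, P* = 67.1111.
Marginal revenue: MR = 71 − 2Q. Set MR = MC: 71 − 2Q = 36 + 8Q → Q_m = 3.5.
Price P_m = 71 − 1·3.5 = 67.5; MC(Q_m) = 36 + 8·3.5 = 64.
Competitive Q* = 3.8889, so ΔQ = 0.3889; wedge = 67.5 − 64 = 3.5.
The triangle = ½ × 0.3889 × 3.5 = 0.68.

0.68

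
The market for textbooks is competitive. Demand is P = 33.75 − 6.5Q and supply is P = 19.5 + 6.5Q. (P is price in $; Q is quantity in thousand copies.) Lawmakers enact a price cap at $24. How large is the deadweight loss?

Competitive equilibrium: 33.75 − 6.5Q = 19.5 + 6.5Q → Q* = 1.0962, P* = 26.625.
At the ceiling P = 24, quantity supplied = (24 − 19.5)/6.5 = 0.6923.
Willingness to pay at Q' = 0.6923: 33.75 − 6.5·0.6923 = 29.2501.
ΔQ = 1.0962 − 0.6923 = 0.4039; wedge = 29.2501 − 24 = 5.2501.
DWL = ½ × 0.4039 × 5.2501 = $1.06 thousand.

$1.06 thousand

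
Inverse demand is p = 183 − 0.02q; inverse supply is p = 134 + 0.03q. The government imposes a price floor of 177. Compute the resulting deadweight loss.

Competitive equilibrium: 183 − 0.02q = 134 + 0.03q → q* = 980, p* = 163.4.
At the floor p = 177, quantity demanded = (183 − 177)/0.02 = 300.
Sellers' marginal cost at q' = 300: 134 + 0.03·300 = 143.
Δq = 980 − 300 = 680; wedge = 177 − 143 = 34.
Welfare loss = ½ × 680 × 34 = 11560.

11560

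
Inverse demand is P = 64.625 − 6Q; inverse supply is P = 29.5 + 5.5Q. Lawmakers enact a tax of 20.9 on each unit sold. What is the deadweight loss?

Competitive equilibrium: 64.625 − 6Q = 29.5 + 5.5Q → Q* = 3.0543, P* = 46.2989.
With the tax, the buyer price exceeds the seller price by 20.9: (64.625 − 6Q) − (29.5 + 5.5Q) = 20.9 → Q' = 1.237.
ΔQ = 3.0543 − 1.237 = 1.8173; the wedge equals the tax, 20.9.
Welfare loss = ½ × 1.8173 × 20.9 = 18.99.

18.99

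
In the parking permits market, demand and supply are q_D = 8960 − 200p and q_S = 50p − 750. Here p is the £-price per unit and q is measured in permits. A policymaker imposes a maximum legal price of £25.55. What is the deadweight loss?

In inverse form: demand p = 44.8 − 0.005q, supply p = 15 + 0.02q.
Competitive equilibrium: 44.8 − 0.005q = 15 + 0.02q → q* = 1192, p* = 38.84.
At the ceiling p = 25.55, quantity supplied = (25.55 − 15)/0.02 = 527.5.
Willingness to pay at q' = 527.5: 44.8 − 0.005·527.5 = 42.1625.
Δq = 1192 − 527.5 = 664.5; wedge = 42.1625 − 25.55 = 16.6125.
Welfare loss = ½ × 664.5 × 16.6125 = £5519.50.

£5519.50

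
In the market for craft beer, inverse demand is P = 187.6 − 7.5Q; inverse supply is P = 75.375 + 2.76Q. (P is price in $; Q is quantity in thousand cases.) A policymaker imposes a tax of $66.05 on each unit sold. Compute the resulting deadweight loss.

$212.60 thousand

Competitive equilibrium: 187.6 − 7.5Q = 75.375 + 2.76Q → Q* = 10.9381, P* = 105.5642.
With the tax, the buyer price exceeds the seller price by 66.05: (187.6 − 7.5Q) − (75.375 + 2.76Q) = 66.05 → Q' = 4.5005.
ΔQ = 10.9381 − 4.5005 = 6.4376; the wedge equals the tax, 66.05.
The triangle = ½ × 6.4376 × 66.05 = $212.60 thousand.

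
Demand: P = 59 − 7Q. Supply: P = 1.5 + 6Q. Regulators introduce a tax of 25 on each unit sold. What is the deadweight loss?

24.04

Competitive equilibrium: 59 − 7Q = 1.5 + 6Q → Q* = 4.4231, P* = 28.0385.
With the tax, the buyer price exceeds the seller price by 25: (59 − 7Q) − (1.5 + 6Q) = 25 → Q' = 2.5.
ΔQ = 4.4231 − 2.5 = 1.9231; the wedge equals the tax, 25.
Deadweight loss = ½ × 1.9231 × 25 = 24.04.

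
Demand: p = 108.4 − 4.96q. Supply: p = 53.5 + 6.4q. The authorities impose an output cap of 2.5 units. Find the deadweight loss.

30.91

Competitive equilibrium: 108.4 − 4.96q = 53.5 + 6.4q → q* = 4.8327, p* = 84.4296.
At q = 2.5: demand price = 108.4 − 4.96·2.5 = 96; supply price = 53.5 + 6.4·2.5 = 69.5.
Δq = 4.8327 − 2.5 = 2.3327; wedge = 96 − 69.5 = 26.5.
Welfare loss = ½ × 2.3327 × 26.5 = 30.91.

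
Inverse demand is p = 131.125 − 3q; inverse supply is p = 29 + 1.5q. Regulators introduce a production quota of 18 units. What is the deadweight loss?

49.59

Competitive equilibrium: 131.125 − 3q = 29 + 1.5q → q* = 22.69444, p* = 63.04167.
At q = 18: demand price = 131.125 − 3·18 = 77.125; supply price = 29 + 1.5·18 = 56.
Δq = 22.69444 − 18 = 4.69444; wedge = 77.125 − 56 = 21.125.
Welfare loss = ½ × 4.69444 × 21.125 = 49.59.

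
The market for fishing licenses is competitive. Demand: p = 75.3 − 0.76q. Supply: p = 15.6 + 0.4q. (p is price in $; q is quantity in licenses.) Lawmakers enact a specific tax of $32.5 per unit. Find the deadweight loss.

Competitive equilibrium: 75.3 − 0.76q = 15.6 + 0.4q → q* = 51.4655, p* = 36.1862.
With the tax, the buyer price exceeds the seller price by 32.5: (75.3 − 0.76q) − (15.6 + 0.4q) = 32.5 → q' = 23.4483.
Δq = 51.4655 − 23.4483 = 28.0172; the wedge equals the tax, 32.5.
DWL = ½ × 28.0172 × 32.5 = $455.28.

$455.28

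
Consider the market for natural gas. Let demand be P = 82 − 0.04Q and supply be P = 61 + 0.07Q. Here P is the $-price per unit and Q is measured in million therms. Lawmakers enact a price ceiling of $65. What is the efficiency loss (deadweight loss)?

Competitive equilibrium: 82 − 0.04Q = 61 + 0.07Q → Q* = 190.9091, P* = 74.3636.
At the ceiling P = 65, quantity supplied = (65 − 61)/0.07 = 57.1429.
Willingness to pay at Q' = 57.1429: 82 − 0.04·57.1429 = 79.7143.
ΔQ = 190.9091 − 57.1429 = 133.7662; wedge = 79.7143 − 65 = 14.7143.
Welfare loss = ½ × 133.7662 × 14.7143 = $984.14 million.

$984.14 million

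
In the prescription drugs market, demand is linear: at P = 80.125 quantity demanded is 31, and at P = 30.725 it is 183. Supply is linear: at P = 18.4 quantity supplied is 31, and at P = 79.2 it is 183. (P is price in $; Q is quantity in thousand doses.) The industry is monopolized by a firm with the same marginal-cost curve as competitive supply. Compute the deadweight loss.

$468.43 thousand

Demand slope = (30.725 − 80.125)/(183 − 31) = −0.325, so P = 90.2 − 0.325Q.
Supply slope = (79.2 − 18.4)/(183 − 31) = 0.4, so P = 6 + 0.4Q.
Competitive equilibrium: 90.2 − 0.325Q = 6 + 0.4Q → Q* = 116.1379, P* = 52.4552.
Marginal revenue: MR = 90.2 − 0.65Q. Set MR = MC: 90.2 − 0.65Q = 6 + 0.4Q → Q_m = 80.1905.
Price P_m = 90.2 − 0.325·80.1905 = 64.1381; MC(Q_m) = 6 + 0.4·80.1905 = 38.0762.
Competitive Q* = 116.1379, so ΔQ = 35.9474; wedge = 64.1381 − 38.0762 = 26.0619.
Deadweight loss = ½ × 35.9474 × 26.0619 = $468.43 thousand.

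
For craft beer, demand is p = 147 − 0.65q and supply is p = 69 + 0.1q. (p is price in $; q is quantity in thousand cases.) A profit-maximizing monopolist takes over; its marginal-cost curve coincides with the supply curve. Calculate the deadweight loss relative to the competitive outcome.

Competitive equilibrium: 147 − 0.65q = 69 + 0.1q → q* = 104, p* = 79.4.
Marginal revenue: MR = 147 − 1.3q. Set MR = MC: 147 − 1.3q = 69 + 0.1q → q_m = 55.7143.
Price p_m = 147 − 0.65·55.7143 = 110.7857; MC(q_m) = 69 + 0.1·55.7143 = 74.5714.
Competitive q* = 104, so Δq = 48.2857; wedge = 110.7857 − 74.5714 = 36.2143.
Welfare loss = ½ × 48.2857 × 36.2143 = $874.32 thousand.

$874.32 thousand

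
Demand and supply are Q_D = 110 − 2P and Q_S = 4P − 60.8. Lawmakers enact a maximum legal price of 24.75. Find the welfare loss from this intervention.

In inverse form: demand P = 55 − 0.5Q, supply P = 15.2 + 0.25Q.
Competitive equilibrium: 55 − 0.5Q = 15.2 + 0.25Q → Q* = 53.0667, P* = 28.4667.
At the ceiling P = 24.75, quantity supplied = (24.75 − 15.2)/0.25 = 38.2.
Willingness to pay at Q' = 38.2: 55 − 0.5·38.2 = 35.9.
ΔQ = 53.0667 − 38.2 = 14.8667; wedge = 35.9 − 24.75 = 11.15.
DWL = ½ × 14.8667 × 11.15 = 82.88.

82.88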